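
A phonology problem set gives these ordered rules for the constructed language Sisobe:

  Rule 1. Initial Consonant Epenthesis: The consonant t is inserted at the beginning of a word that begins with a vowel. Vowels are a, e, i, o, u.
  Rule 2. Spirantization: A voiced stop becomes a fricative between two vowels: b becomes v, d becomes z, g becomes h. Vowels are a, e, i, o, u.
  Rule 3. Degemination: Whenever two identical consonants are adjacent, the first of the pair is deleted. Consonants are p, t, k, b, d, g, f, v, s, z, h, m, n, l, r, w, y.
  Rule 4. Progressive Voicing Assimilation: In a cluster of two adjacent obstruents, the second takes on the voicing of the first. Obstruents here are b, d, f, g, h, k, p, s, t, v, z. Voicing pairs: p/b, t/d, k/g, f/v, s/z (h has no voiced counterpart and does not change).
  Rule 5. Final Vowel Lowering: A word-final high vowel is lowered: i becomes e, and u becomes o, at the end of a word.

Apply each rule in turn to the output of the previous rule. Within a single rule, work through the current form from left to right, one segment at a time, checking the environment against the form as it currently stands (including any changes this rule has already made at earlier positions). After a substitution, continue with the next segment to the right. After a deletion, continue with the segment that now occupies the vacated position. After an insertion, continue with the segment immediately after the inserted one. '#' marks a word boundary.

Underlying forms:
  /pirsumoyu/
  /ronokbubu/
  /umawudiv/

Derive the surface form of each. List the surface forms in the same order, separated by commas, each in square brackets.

/pirsumoyu/:
  Rule 1 Initial Consonant Epenthesis: no change — [pirsumoyu]
  Rule 2 Spirantization: no change — [pirsumoyu]
  Rule 3 Degemination: no change — [pirsumoyu]
  Rule 4 Progressive Voicing Assimilation: no change — [pirsumoyu]
  Rule 5 Final Vowel Lowering: [pirsumoyu] → [pirsumoyo]
/ronokbubu/:
  Rule 1 Initial Consonant Epenthesis: no change — [ronokbubu]
  Rule 2 Spirantization: [ronokbubu] → [ronokbuvu]
  Rule 3 Degemination: no change — [ronokbuvu]
  Rule 4 Progressive Voicing Assimilation: [ronokbuvu] → [ronokpuvu]
  Rule 5 Final Vowel Lowering: [ronokpuvu] → [ronokpuvo]
/umawudiv/:
  Rule 1 Initial Consonant Epenthesis: [umawudiv] → [tumawudiv]
  Rule 2 Spirantization: [tumawudiv] → [tumawuziv]
  Rule 3 Degemination: no change — [tumawuziv]
  Rule 4 Progressive Voicing Assimilation: no change — [tumawuziv]
  Rule 5 Final Vowel Lowering: no change — [tumawuziv]

[pirsumoyo], [ronokpuvo], [tumawuziv]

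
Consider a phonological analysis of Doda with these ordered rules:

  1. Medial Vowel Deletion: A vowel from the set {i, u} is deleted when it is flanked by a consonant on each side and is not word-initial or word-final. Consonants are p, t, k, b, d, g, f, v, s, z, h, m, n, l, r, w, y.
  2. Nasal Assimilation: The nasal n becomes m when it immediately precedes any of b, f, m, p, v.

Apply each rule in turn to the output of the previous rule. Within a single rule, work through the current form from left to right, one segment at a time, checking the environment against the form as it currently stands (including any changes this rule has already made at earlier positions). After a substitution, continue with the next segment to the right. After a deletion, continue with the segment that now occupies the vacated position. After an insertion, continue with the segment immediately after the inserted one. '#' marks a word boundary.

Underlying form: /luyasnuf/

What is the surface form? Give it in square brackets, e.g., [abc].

[lyasmf]

1 Medial Vowel Deletion: [luyasnuf] → [lyasnf]
2 Nasal Assimilation: [lyasnf] → [lyasmf]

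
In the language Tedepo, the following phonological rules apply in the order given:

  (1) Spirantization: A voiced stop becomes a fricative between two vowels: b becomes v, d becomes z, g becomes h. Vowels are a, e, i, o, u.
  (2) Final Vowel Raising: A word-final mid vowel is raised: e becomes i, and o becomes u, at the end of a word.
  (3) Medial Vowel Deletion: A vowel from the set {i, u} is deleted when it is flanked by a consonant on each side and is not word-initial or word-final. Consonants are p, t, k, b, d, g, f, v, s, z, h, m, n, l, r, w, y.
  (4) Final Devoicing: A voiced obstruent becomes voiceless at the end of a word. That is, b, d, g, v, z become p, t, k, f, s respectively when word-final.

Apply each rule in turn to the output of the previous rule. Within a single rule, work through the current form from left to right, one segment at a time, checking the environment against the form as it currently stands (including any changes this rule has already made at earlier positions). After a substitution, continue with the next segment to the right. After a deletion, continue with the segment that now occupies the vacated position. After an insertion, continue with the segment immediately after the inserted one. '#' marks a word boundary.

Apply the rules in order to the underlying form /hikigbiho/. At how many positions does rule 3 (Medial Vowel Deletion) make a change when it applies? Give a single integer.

(1) Spirantization: no change — [hikigbiho]
(2) Final Vowel Raising: [hikigbiho] → [hikigbihu]
(3) Medial Vowel Deletion: [hikigbihu] → [hkgbhu]
(4) Final Devoicing: no change — [hkgbhu]
Rule 3 changed 3 position(s).

3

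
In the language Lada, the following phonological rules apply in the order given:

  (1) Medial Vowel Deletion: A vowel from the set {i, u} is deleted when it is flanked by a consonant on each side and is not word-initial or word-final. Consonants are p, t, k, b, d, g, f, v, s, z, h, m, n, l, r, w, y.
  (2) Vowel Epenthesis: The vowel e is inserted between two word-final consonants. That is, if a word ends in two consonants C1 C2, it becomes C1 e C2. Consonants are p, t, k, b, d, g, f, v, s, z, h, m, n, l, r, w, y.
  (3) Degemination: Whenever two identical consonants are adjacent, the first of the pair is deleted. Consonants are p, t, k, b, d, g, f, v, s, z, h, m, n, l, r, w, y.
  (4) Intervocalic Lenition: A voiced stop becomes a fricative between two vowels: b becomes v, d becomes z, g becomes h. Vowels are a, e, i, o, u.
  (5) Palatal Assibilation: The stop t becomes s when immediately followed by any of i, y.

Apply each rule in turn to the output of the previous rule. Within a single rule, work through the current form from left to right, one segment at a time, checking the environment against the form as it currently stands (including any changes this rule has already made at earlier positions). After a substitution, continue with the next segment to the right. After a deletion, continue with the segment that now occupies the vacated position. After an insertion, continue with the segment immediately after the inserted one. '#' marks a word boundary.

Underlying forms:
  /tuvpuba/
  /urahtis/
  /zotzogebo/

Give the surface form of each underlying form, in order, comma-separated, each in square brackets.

[tvpba], [urahtes], [zotzohevo]

/tuvpuba/:
  (1) Medial Vowel Deletion: [tuvpuba] → [tvpba]
  (2) Vowel Epenthesis: no change — [tvpba]
  (3) Degemination: no change — [tvpba]
  (4) Intervocalic Lenition: no change — [tvpba]
  (5) Palatal Assibilation: no change — [tvpba]
/urahtis/:
  (1) Medial Vowel Deletion: [urahtis] → [urahts]
  (2) Vowel Epenthesis: [urahts] → [urahtes]
  (3) Degemination: no change — [urahtes]
  (4) Intervocalic Lenition: no change — [urahtes]
  (5) Palatal Assibilation: no change — [urahtes]
/zotzogebo/:
  (1) Medial Vowel Deletion: no change — [zotzogebo]
  (2) Vowel Epenthesis: no change — [zotzogebo]
  (3) Degemination: no change — [zotzogebo]
  (4) Intervocalic Lenition: [zotzogebo] → [zotzohevo]
  (5) Palatal Assibilation: no change — [zotzohevo]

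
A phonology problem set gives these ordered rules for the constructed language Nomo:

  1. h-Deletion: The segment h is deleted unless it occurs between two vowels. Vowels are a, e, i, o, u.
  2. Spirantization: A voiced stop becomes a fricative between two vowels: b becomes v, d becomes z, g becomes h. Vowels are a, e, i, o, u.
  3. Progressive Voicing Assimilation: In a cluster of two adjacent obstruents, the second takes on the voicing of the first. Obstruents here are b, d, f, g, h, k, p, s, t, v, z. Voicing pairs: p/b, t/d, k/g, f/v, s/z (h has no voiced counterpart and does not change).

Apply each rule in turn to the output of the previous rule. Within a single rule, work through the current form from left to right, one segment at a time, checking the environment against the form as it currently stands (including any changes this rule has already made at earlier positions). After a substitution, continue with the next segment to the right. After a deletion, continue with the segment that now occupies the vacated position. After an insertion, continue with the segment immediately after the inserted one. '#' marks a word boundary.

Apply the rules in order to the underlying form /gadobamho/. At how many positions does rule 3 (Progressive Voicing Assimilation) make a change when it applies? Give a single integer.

0

1 h-Deletion: [gadobamho] → [gadobamo]
2 Spirantization: [gadobamo] → [gazovamo]
3 Progressive Voicing Assimilation: no change — [gazovamo]
Rule 3 changed 0 position(s).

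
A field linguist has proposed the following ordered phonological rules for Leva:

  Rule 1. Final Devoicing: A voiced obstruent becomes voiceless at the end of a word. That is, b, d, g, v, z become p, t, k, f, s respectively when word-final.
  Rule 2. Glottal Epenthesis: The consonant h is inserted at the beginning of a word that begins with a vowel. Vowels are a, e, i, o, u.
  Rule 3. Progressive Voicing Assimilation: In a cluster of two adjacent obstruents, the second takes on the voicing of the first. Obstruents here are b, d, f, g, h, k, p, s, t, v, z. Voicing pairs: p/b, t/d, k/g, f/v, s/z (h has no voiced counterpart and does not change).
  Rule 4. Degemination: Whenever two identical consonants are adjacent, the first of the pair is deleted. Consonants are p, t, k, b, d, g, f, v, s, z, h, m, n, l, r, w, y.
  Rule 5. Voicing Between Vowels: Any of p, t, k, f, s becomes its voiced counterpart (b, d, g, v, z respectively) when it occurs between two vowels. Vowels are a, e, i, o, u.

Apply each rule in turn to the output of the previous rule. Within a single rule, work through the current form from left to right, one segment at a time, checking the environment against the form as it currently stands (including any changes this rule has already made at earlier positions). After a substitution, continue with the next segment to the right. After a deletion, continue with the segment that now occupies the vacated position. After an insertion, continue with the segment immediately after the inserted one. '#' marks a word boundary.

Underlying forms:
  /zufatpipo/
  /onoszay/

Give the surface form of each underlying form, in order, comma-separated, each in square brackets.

[zuvatpibo], [honozay]

/zufatpipo/:
  Rule 1 Final Devoicing: no change — [zufatpipo]
  Rule 2 Glottal Epenthesis: no change — [zufatpipo]
  Rule 3 Progressive Voicing Assimilation: no change — [zufatpipo]
  Rule 4 Degemination: no change — [zufatpipo]
  Rule 5 Voicing Between Vowels: [zufatpipo] → [zuvatpibo]
/onoszay/:
  Rule 1 Final Devoicing: no change — [onoszay]
  Rule 2 Glottal Epenthesis: [onoszay] → [honoszay]
  Rule 3 Progressive Voicing Assimilation: [honoszay] → [honossay]
  Rule 4 Degemination: [honossay] → [honosay]
  Rule 5 Voicing Between Vowels: [honosay] → [honozay]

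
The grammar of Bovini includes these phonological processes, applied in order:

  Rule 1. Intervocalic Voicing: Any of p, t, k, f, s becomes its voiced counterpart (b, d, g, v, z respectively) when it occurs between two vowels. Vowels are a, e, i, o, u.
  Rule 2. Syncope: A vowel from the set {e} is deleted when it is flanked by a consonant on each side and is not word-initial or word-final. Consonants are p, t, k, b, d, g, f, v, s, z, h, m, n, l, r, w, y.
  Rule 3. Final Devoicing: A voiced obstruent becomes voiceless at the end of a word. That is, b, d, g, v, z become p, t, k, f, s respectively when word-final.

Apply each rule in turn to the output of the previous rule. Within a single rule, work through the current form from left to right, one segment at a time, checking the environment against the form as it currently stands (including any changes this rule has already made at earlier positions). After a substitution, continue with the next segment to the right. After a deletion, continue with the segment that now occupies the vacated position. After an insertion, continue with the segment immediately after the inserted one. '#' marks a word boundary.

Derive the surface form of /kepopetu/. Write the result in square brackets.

[kbobdu]

Rule 1 Intervocalic Voicing: [kepopetu] → [kebobedu]
Rule 2 Syncope: [kebobedu] → [kbobdu]
Rule 3 Final Devoicing: no change — [kbobdu]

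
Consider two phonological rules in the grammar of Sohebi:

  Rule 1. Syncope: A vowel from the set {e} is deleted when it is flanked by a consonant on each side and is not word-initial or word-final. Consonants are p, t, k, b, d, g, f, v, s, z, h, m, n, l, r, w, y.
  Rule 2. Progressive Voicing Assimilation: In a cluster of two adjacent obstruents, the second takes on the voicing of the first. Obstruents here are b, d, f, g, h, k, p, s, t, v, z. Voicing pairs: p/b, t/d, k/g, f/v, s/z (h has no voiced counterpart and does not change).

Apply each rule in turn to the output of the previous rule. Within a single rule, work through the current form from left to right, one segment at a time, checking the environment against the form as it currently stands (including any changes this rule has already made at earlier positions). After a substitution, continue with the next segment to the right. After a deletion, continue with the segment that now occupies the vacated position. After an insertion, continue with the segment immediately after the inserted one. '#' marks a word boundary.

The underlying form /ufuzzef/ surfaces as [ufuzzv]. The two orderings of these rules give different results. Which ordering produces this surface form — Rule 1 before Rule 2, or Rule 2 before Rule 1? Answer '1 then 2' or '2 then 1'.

1 then 2

Order 1 then 2:
  1 Syncope: [ufuzzef] → [ufuzzf]
  2 Progressive Voicing Assimilation: [ufuzzf] → [ufuzzv]
  result: [ufuzzv]
Order 2 then 1:
  2 Progressive Voicing Assimilation: no change — [ufuzzef]
  1 Syncope: [ufuzzef] → [ufuzzf]
  result: [ufuzzf]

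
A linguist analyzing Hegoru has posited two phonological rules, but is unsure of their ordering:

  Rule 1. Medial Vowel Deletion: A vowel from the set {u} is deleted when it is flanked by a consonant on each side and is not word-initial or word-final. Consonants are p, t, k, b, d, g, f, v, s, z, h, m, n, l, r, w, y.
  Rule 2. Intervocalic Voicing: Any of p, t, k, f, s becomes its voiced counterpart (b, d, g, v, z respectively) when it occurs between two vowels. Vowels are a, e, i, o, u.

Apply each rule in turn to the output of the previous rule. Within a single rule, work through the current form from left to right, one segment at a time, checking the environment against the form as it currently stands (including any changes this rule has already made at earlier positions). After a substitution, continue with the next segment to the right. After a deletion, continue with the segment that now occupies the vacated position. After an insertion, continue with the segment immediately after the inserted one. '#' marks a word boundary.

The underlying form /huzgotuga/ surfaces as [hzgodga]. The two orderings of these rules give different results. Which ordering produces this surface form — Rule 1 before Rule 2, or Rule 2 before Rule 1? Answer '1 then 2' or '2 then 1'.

2 then 1

Order 1 then 2:
  1 Medial Vowel Deletion: [huzgotuga] → [hzgotga]
  2 Intervocalic Voicing: no change — [hzgotga]
  result: [hzgotga]
Order 2 then 1:
  2 Intervocalic Voicing: [huzgotuga] → [huzgoduga]
  1 Medial Vowel Deletion: [huzgoduga] → [hzgodga]
  result: [hzgodga]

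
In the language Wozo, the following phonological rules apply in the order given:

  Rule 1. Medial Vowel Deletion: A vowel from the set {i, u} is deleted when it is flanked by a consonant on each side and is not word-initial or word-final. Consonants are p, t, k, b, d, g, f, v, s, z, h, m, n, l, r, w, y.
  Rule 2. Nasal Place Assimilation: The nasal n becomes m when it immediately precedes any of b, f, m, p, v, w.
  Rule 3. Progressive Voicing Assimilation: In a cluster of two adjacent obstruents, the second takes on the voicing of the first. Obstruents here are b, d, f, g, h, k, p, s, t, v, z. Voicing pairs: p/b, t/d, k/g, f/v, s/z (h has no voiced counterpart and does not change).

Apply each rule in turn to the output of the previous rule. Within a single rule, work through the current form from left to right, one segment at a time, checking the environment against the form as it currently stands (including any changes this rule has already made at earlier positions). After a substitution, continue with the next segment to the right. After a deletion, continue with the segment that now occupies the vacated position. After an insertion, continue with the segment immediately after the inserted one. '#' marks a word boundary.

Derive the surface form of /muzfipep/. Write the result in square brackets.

[mzvbep]

Rule 1 Medial Vowel Deletion: [muzfipep] → [mzfpep]
Rule 2 Nasal Place Assimilation: no change — [mzfpep]
Rule 3 Progressive Voicing Assimilation: [mzfpep] → [mzvbep]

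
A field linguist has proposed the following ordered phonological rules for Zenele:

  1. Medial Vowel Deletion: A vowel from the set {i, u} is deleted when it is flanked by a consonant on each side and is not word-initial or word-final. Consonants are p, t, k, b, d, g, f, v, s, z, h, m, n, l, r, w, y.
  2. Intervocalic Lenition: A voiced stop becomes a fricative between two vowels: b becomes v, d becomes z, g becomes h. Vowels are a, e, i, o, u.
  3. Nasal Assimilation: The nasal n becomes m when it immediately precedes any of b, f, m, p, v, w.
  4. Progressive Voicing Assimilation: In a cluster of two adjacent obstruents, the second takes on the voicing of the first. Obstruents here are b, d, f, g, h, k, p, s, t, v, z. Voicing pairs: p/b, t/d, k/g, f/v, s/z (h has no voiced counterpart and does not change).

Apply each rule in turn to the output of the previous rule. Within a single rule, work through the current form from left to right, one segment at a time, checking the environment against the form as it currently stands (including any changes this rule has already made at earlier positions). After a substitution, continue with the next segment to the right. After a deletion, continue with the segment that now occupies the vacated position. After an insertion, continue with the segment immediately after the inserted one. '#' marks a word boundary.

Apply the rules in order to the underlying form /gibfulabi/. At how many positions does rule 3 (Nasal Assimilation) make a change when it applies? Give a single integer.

1 Medial Vowel Deletion: [gibfulabi] → [gbflabi]
2 Intervocalic Lenition: [gbflabi] → [gbflavi]
3 Nasal Assimilation: no change — [gbflavi]
4 Progressive Voicing Assimilation: [gbflavi] → [gbvlavi]
Rule 3 changed 0 position(s).

0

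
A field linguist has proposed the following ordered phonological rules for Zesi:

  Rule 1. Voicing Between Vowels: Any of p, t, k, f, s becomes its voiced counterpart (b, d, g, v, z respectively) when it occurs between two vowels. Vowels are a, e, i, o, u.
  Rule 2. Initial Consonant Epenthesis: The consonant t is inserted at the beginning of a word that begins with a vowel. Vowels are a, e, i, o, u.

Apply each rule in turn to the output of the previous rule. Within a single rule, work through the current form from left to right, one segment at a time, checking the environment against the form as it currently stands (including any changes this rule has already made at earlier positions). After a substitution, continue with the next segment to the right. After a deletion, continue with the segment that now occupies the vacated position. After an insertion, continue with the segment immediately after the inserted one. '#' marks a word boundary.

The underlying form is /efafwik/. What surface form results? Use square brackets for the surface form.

[tevafwik]

Rule 1 Voicing Between Vowels: [efafwik] → [evafwik]
Rule 2 Initial Consonant Epenthesis: [evafwik] → [tevafwik]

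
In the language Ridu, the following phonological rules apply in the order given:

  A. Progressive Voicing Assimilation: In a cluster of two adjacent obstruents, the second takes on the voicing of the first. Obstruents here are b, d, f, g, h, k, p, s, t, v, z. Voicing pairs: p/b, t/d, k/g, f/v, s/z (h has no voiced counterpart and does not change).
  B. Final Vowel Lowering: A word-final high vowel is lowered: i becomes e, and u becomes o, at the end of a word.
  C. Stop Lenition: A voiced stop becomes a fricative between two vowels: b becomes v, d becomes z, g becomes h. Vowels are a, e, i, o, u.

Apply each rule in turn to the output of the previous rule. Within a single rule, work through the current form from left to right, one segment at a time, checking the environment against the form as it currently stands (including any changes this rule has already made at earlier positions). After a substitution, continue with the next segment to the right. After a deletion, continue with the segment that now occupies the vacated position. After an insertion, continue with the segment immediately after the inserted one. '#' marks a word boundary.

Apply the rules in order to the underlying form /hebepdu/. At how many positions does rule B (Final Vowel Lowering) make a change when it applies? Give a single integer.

A Progressive Voicing Assimilation: [hebepdu] → [hebeptu]
B Final Vowel Lowering: [hebeptu] → [hebepto]
C Stop Lenition: [hebepto] → [hevepto]
Rule B changed 1 position(s).

1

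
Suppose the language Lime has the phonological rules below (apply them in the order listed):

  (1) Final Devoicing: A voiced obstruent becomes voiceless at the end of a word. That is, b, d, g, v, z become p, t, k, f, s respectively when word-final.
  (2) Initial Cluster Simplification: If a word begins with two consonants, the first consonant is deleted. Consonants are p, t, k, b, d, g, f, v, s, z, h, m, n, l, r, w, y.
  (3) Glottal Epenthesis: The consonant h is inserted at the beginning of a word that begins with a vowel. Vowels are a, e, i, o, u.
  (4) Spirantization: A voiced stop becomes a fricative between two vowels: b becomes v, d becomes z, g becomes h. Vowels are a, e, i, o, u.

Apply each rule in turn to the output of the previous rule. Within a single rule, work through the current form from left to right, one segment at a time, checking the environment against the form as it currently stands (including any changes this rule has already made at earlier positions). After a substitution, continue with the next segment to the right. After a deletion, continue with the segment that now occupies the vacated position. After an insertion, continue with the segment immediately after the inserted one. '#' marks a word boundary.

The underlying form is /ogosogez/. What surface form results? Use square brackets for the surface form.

(1) Final Devoicing: [ogosogez] → [ogosoges]
(2) Initial Cluster Simplification: no change — [ogosoges]
(3) Glottal Epenthesis: [ogosoges] → [hogosoges]
(4) Spirantization: [hogosoges] → [hohosohes]

[hohosohes]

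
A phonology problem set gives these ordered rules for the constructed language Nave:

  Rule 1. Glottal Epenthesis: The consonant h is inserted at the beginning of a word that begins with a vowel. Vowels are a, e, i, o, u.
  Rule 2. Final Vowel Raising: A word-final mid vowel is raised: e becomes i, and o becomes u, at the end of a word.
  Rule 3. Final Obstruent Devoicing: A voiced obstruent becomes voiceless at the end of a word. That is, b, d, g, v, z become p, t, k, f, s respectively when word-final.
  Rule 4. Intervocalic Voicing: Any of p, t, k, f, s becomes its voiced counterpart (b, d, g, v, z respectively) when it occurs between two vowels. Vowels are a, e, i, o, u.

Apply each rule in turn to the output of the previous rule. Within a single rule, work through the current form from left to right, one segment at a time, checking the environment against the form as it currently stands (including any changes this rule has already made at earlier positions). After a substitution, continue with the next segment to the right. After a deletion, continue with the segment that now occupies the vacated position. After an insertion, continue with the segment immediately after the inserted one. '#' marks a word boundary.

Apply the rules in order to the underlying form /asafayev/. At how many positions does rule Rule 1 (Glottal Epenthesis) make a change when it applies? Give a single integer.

1

Rule 1 Glottal Epenthesis: [asafayev] → [hasafayev]
Rule 2 Final Vowel Raising: no change — [hasafayev]
Rule 3 Final Obstruent Devoicing: [hasafayev] → [hasafayef]
Rule 4 Intervocalic Voicing: [hasafayef] → [hazavayef]
Rule Rule 1 changed 1 position(s).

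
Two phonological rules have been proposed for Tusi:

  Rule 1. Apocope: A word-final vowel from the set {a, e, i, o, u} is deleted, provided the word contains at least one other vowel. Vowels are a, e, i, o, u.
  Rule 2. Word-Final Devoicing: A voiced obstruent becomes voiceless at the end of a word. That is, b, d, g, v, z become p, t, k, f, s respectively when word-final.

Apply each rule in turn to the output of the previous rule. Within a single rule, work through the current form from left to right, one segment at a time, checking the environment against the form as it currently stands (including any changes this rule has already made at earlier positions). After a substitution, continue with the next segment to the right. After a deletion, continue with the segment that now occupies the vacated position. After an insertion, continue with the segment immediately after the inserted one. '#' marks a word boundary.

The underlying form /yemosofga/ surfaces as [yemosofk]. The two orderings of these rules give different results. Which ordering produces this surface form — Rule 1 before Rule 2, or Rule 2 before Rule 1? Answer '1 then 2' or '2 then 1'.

Order 1 then 2:
  1 Apocope: [yemosofga] → [yemosofg]
  2 Word-Final Devoicing: [yemosofg] → [yemosofk]
  result: [yemosofk]
Order 2 then 1:
  2 Word-Final Devoicing: no change — [yemosofga]
  1 Apocope: [yemosofga] → [yemosofg]
  result: [yemosofg]

1 then 2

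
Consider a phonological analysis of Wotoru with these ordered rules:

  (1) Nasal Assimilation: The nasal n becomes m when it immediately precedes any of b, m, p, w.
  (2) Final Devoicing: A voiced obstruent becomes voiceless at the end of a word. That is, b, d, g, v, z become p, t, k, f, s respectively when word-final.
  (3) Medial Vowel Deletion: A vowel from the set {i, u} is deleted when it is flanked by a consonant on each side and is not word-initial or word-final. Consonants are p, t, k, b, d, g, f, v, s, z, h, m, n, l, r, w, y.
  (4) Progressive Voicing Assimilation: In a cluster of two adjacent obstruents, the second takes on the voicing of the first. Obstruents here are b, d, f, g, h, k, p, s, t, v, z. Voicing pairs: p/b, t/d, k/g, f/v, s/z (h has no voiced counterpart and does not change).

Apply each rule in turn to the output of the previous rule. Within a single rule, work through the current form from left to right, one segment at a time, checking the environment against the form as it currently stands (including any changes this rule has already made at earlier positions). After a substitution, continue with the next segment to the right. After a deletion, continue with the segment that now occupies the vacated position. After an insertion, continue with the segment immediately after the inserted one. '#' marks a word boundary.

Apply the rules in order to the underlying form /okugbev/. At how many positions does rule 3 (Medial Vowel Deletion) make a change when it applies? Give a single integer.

1

(1) Nasal Assimilation: no change — [okugbev]
(2) Final Devoicing: [okugbev] → [okugbef]
(3) Medial Vowel Deletion: [okugbef] → [okgbef]
(4) Progressive Voicing Assimilation: [okgbef] → [okkpef]
Rule 3 changed 1 position(s).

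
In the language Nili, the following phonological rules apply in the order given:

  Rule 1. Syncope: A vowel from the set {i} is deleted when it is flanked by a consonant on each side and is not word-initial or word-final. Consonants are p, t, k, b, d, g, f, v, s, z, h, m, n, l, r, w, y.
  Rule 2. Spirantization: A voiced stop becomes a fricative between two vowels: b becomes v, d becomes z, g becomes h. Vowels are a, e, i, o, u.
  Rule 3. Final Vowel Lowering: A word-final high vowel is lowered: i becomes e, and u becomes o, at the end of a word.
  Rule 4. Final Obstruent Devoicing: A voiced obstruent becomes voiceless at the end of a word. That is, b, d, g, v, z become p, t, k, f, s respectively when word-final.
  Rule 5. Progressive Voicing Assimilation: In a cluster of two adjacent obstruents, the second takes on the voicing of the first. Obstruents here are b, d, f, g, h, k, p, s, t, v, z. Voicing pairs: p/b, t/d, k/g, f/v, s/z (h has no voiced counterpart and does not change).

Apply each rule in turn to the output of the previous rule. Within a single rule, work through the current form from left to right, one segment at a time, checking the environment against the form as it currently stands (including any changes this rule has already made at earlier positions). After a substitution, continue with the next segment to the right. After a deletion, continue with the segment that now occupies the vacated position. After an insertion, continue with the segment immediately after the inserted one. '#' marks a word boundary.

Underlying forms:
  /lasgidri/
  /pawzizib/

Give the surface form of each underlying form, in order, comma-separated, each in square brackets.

[lasktre], [pawzzb]

/lasgidri/:
  Rule 1 Syncope: [lasgidri] → [lasgdri]
  Rule 2 Spirantization: no change — [lasgdri]
  Rule 3 Final Vowel Lowering: [lasgdri] → [lasgdre]
  Rule 4 Final Obstruent Devoicing: no change — [lasgdre]
  Rule 5 Progressive Voicing Assimilation: [lasgdre] → [lasktre]
/pawzizib/:
  Rule 1 Syncope: [pawzizib] → [pawzzb]
  Rule 2 Spirantization: no change — [pawzzb]
  Rule 3 Final Vowel Lowering: no change — [pawzzb]
  Rule 4 Final Obstruent Devoicing: [pawzzb] → [pawzzp]
  Rule 5 Progressive Voicing Assimilation: [pawzzp] → [pawzzb]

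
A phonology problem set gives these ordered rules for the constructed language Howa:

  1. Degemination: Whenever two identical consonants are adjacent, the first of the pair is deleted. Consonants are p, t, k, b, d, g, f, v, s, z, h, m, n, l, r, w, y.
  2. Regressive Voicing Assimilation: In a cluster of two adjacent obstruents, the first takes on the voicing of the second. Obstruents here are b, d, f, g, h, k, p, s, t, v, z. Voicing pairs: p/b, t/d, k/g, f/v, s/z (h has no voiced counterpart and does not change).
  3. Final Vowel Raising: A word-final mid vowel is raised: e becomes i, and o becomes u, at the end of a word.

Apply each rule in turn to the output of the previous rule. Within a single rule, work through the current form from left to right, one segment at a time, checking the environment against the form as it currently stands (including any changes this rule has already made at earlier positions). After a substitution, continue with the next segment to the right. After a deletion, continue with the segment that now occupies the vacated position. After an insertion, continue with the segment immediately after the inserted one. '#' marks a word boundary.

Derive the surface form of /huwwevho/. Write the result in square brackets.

1 Degemination: [huwwevho] → [huwevho]
2 Regressive Voicing Assimilation: [huwevho] → [huwefho]
3 Final Vowel Raising: [huwefho] → [huwefhu]

[huwefhu]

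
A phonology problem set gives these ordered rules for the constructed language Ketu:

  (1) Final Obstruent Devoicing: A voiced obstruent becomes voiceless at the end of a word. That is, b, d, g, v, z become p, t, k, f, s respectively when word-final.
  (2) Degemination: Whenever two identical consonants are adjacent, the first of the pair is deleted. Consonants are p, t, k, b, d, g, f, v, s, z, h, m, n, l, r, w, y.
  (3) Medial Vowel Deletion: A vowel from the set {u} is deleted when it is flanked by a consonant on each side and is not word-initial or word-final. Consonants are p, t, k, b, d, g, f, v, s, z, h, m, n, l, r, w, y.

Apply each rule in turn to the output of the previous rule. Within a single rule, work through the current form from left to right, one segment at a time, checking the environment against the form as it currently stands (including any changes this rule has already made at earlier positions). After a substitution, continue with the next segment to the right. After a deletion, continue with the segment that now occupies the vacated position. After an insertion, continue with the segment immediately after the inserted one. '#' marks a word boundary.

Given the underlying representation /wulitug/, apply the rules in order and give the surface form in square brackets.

(1) Final Obstruent Devoicing: [wulitug] → [wulituk]
(2) Degemination: no change — [wulituk]
(3) Medial Vowel Deletion: [wulituk] → [wlitk]

[wlitk]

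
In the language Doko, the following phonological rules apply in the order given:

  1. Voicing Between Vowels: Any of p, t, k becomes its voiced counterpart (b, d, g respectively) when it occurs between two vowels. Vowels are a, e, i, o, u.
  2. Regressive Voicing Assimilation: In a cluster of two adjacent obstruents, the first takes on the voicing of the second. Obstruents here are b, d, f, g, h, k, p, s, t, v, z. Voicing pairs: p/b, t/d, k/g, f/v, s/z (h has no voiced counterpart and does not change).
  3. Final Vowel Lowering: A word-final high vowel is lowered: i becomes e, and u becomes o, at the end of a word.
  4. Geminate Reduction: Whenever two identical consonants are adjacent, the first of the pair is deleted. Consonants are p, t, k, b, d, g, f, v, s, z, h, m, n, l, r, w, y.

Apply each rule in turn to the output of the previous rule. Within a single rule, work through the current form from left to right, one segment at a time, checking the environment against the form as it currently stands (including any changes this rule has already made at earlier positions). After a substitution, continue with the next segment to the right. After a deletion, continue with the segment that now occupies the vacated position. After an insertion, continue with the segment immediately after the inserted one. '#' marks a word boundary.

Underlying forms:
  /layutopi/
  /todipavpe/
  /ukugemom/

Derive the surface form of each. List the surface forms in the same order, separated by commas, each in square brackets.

/layutopi/:
  1 Voicing Between Vowels: [layutopi] → [layudobi]
  2 Regressive Voicing Assimilation: no change — [layudobi]
  3 Final Vowel Lowering: [layudobi] → [layudobe]
  4 Geminate Reduction: no change — [layudobe]
/todipavpe/:
  1 Voicing Between Vowels: [todipavpe] → [todibavpe]
  2 Regressive Voicing Assimilation: [todibavpe] → [todibafpe]
  3 Final Vowel Lowering: no change — [todibafpe]
  4 Geminate Reduction: no change — [todibafpe]
/ukugemom/:
  1 Voicing Between Vowels: [ukugemom] → [ugugemom]
  2 Regressive Voicing Assimilation: no change — [ugugemom]
  3 Final Vowel Lowering: no change — [ugugemom]
  4 Geminate Reduction: no change — [ugugemom]

[layudobe], [todibafpe], [ugugemom]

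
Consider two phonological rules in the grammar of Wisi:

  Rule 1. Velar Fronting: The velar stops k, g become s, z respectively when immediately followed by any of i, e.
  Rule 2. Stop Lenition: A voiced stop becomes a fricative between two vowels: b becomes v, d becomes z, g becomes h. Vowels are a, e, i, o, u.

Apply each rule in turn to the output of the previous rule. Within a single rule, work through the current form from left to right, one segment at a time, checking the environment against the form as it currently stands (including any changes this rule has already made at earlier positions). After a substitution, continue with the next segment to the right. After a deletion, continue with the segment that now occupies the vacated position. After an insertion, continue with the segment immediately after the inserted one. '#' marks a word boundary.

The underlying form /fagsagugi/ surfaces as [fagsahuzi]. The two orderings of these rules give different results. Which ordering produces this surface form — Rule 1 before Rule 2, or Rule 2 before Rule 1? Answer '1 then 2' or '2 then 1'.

1 then 2

Order 1 then 2:
  1 Velar Fronting: [fagsagugi] → [fagsaguzi]
  2 Stop Lenition: [fagsaguzi] → [fagsahuzi]
  result: [fagsahuzi]
Order 2 then 1:
  2 Stop Lenition: [fagsagugi] → [fagsahuhi]
  1 Velar Fronting: no change — [fagsahuhi]
  result: [fagsahuhi]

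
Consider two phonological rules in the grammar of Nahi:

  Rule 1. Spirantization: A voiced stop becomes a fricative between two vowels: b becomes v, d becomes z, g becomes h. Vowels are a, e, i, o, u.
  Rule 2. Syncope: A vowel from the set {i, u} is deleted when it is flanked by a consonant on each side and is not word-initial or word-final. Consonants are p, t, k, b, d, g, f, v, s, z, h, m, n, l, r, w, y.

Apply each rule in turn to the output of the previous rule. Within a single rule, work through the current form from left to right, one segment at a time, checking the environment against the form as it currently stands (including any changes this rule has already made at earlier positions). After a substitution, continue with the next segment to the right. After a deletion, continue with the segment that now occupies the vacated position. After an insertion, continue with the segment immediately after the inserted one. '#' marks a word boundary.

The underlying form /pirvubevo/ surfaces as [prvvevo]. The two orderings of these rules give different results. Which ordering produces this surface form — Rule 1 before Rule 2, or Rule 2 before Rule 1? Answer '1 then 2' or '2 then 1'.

1 then 2

Order 1 then 2:
  1 Spirantization: [pirvubevo] → [pirvuvevo]
  2 Syncope: [pirvuvevo] → [prvvevo]
  result: [prvvevo]
Order 2 then 1:
  2 Syncope: [pirvubevo] → [prvbevo]
  1 Spirantization: no change — [prvbevo]
  result: [prvbevo]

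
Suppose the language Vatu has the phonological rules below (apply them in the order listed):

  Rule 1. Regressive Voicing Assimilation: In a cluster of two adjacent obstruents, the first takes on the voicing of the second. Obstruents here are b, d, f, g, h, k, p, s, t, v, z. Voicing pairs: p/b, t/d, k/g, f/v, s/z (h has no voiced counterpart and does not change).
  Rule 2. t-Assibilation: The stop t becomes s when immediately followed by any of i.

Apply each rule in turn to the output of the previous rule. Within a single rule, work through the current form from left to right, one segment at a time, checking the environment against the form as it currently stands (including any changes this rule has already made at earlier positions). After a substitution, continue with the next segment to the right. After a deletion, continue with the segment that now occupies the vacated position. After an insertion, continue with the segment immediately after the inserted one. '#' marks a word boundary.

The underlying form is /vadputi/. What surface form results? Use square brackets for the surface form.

[vatpusi]

Rule 1 Regressive Voicing Assimilation: [vadputi] → [vatputi]
Rule 2 t-Assibilation: [vatputi] → [vatpusi]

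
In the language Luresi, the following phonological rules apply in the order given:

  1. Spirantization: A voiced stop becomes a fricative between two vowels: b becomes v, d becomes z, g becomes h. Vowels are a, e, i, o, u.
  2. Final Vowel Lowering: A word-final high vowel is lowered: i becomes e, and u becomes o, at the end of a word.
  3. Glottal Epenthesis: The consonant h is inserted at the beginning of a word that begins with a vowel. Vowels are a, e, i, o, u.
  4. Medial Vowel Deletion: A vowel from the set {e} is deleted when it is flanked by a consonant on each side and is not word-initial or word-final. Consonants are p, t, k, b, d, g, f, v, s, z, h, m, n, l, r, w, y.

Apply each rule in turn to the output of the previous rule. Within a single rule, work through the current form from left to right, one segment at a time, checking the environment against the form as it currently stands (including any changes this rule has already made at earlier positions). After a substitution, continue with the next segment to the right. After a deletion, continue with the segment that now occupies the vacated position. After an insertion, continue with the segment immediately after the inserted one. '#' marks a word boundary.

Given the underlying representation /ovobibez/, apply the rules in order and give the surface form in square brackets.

1 Spirantization: [ovobibez] → [ovovivez]
2 Final Vowel Lowering: no change — [ovovivez]
3 Glottal Epenthesis: [ovovivez] → [hovovivez]
4 Medial Vowel Deletion: [hovovivez] → [hovovivz]

[hovovivz]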